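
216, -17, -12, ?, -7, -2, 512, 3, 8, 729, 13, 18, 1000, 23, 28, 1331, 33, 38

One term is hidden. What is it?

The slot pattern repeats as ABB (period 3), so there are 2 interleaved tracks.
Track A: 216, ?, 512, 729, 1000, 1331. The cubes 6³, 7³, 8³, ….
Track B: -17, -12, -7, -2, 3, 8, 13, 18, 23, 28, 33, 38. Arithmetic with common difference +5.
Filling track A at index 2 by its rule yields 343.

343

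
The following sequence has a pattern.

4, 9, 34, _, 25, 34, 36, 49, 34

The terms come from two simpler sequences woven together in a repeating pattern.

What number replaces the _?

Reading positions in blocks of 3 reveals the pattern AAB — 2 tracks woven together.
Subsequence A: 4, 9, ?, 25, 36, 49. Consecutive squares n² from n = 2.
Subsequence B: 34, 34, 34. Always 34.
Filling subsequence A at index 3 by its rule yields 16.

16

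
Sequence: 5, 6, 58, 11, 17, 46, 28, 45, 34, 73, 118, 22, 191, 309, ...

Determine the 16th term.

500

The slot pattern repeats as AAB (period 3), so there are 2 interleaved tracks.
Subsequence A = 5, 6, 11, 17, 28, 45, 73, 118, 191, 309: Fibonacci-style (each term is the sum of the two before it).
Subsequence B = 58, 46, 34, 22: arithmetic, step −12.
Position 16 → subsequence A, term 11 = 500.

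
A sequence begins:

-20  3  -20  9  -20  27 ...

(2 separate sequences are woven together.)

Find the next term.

-20

Positions 1, 3, 5, … form one subsequence and positions 2, 4, 6, … form another.
Subsequence A is -20, -20, -20, which is always -20.
Subsequence B is 3, 9, 27, which is powers 3^1, 3^2, 3^3, ….
Position 7 falls in subsequence A as its term 4, giving -20.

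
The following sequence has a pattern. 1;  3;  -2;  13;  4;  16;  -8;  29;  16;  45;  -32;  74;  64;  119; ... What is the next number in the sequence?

-128

Odd-indexed and even-indexed terms follow separate rules.
Track A is 1, -2, 4, -8, 16, -32, 64, which is a geometric progression (common ratio -2).
Track B is 3, 13, 16, 29, 45, 74, 119, which is a Fibonacci-like recurrence a_n = a_{n-1} + a_{n-2}.
Term 15 comes from track A (its 8th entry): -128.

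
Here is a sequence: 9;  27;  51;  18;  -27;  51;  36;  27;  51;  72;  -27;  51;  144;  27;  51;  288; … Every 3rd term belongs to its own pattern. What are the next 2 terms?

-27, 51

The terms cycle through 3 interleaved subsequences.
Track A is 9, 18, 36, 72, 144, 288, which is geometric, ×2 each step.
Track B is 27, -27, 27, -27, 27, which is oscillating between 27 and -27.
Track C is 51, 51, 51, 51, 51, which is always 51.
Position 17 falls in track B as its term 6, giving -27.
Position 18 falls in track C as its term 6, giving 51.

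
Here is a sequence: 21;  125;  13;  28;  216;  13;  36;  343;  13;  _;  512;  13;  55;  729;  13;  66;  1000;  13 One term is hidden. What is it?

45

The terms cycle through 3 interleaved subsequences.
Subsequence A: 21, 28, 36, ?, 55, 66. The triangular numbers T_6, T_7, ….
Subsequence B: 125, 216, 343, 512, 729, 1000. Perfect cubes starting at 5³.
Subsequence C: 13, 13, 13, 13, 13, 13. Always 13.
The gap is subsequence A's term 4; the rule gives 45.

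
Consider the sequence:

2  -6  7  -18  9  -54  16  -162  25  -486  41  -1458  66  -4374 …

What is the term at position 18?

-39366

Positions 1, 3, 5, … form one subsequence and positions 2, 4, 6, … form another.
Subsequence A = 2, 7, 9, 16, 25, 41, 66: a Fibonacci-like recurrence a_n = a_{n-1} + a_{n-2}.
Subsequence B = -6, -18, -54, -162, -486, -1458, -4374: a geometric progression (common ratio 3).
Position 18 → subsequence B, term 9 = -39366.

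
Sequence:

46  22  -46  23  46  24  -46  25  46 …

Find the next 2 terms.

26, -46

Positions 1, 3, 5, … form one subsequence and positions 2, 4, 6, … form another.
Stream A = 46, -46, 46, -46, 46: alternating ±46.
Stream B = 22, 23, 24, 25: arithmetic, step +1.
The 10th slot belongs to stream B; its 5th term is 26.
Position 11 falls in stream A as its term 6, giving -46.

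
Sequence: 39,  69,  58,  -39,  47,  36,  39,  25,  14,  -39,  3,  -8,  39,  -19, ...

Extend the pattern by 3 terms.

-30, -39, -41

The slot pattern repeats as ABB (period 3), so there are 2 interleaved tracks.
Track A: 39, -39, 39, -39, 39 — the oscillation 39·(−1)^(n+1).
Track B: 69, 58, 47, 36, 25, 14, 3, -8, -19 — arithmetic with common difference −11.
Position 15 falls in track B as its term 10, giving -30.
Position 16 falls in track A as its term 6, giving -39.
The 17th slot belongs to track B; its 11th term is -41.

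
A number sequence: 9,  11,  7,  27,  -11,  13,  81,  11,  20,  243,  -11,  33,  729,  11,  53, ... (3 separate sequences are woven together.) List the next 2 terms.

Split by position mod 3 into 3 tracks.
Stream A = 9, 27, 81, 243, 729: powers of 3.
Stream B = 11, -11, 11, -11, 11: the oscillation 11·(−1)^(n+1).
Stream C = 7, 13, 20, 33, 53: each term equals the sum of the previous two.
Term 16 comes from stream A (its 6th entry): 2187.
Term 17 comes from stream B (its 6th entry): -11.

2187, -11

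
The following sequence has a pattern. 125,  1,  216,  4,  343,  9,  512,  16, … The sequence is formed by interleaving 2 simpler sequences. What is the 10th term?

Odd-indexed and even-indexed terms follow separate rules.
Stream A is 125, 216, 343, 512, which is the cubes 5³, 6³, 7³, ….
Stream B is 1, 4, 9, 16, which is perfect squares starting at 1².
The 10th slot belongs to stream B; its 5th term is 25.

25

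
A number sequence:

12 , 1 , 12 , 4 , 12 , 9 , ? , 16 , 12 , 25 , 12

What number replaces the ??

12

Split by position mod 2 into 2 tracks.
Subsequence A: 12, 12, 12, ?, 12, 12. Always 12.
Subsequence B: 1, 4, 9, 16, 25. The squares 1², 2², 3², ….
Filling subsequence A at index 4 by its rule yields 12.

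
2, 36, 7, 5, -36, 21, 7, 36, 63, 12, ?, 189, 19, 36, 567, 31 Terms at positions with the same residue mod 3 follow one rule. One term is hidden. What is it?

Taking every 3rd term gives 3 separate tracks.
Track A = 2, 5, 7, 12, 19, 31: a Fibonacci-like recurrence a_n = a_{n-1} + a_{n-2}.
Track B = 36, -36, 36, ?, 36: alternating ±36.
Track C = 7, 21, 63, 189, 567: geometric with ratio 3.
The gap is track B's term 4; the rule gives -36.

-36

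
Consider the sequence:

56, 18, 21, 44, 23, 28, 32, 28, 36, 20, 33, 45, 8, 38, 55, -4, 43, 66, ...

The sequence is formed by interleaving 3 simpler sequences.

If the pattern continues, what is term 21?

The terms cycle through 3 interleaved subsequences.
Subsequence A is 56, 44, 32, 20, 8, -4, which is arithmetic, step −12.
Subsequence B is 18, 23, 28, 33, 38, 43, which is arithmetic, step +5.
Subsequence C is 21, 28, 36, 45, 55, 66, which is the triangular numbers T_6, T_7, ….
Term 21 comes from subsequence C (its 7th entry): 78.

78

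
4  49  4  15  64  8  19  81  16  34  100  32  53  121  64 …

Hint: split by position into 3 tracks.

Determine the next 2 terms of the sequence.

87, 144

Read the sequence 3 terms at a time; column i is its own pattern.
Subsequence A: 4, 15, 19, 34, 53 (each term equals the sum of the previous two).
Subsequence B: 49, 64, 81, 100, 121 (perfect squares starting at 7²).
Subsequence C: 4, 8, 16, 32, 64 (geometric with ratio 2).
Term 16 comes from subsequence A (its 6th entry): 87.
Position 17 falls in subsequence B as its term 6, giving 144.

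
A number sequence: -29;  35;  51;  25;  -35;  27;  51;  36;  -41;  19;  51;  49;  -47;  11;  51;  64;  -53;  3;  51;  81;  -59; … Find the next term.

-5

Taking every 4th term gives 4 separate tracks.
Track A = -29, -35, -41, -47, -53, -59: linear: a_n = -23 − 6·n.
Track B = 35, 27, 19, 11, 3: subtracting 8 each time.
Track C = 51, 51, 51, 51, 51: constant 51.
Track D = 25, 36, 49, 64, 81: the squares 5², 6², 7², ….
Position 22 falls in track B as its term 6, giving -5.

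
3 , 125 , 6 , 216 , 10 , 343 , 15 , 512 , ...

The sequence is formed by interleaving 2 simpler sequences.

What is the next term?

Odd-indexed and even-indexed terms follow separate rules.
Subsequence A: 3, 6, 10, 15 (the triangular numbers T_2, T_3, …).
Subsequence B: 125, 216, 343, 512 (the cubes 5³, 6³, 7³, …).
Position 9 → subsequence A, term 5 = 21.

21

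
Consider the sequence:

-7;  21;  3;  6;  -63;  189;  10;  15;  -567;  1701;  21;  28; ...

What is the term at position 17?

Reading positions in blocks of 4 reveals the pattern AABB — 2 tracks woven together.
Track A: -7, 21, -63, 189, -567, 1701 — geometric, ×-3 each step.
Track B: 3, 6, 10, 15, 21, 28 — triangular numbers starting at T_2.
Position 17 → track A, term 9 = -45927.

-45927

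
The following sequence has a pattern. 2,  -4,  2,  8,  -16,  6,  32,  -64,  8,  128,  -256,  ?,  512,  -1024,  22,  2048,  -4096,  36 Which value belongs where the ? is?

Reading positions in blocks of 3 reveals the pattern AAB — 2 tracks woven together.
Track A: 2, -4, 8, -16, 32, -64, 128, -256, 512, -1024, 2048, -4096 (a geometric progression (common ratio -2)).
Track B: 2, 6, 8, ?, 22, 36 (each term equals the sum of the previous two).
So the missing entry in track B is 14.

14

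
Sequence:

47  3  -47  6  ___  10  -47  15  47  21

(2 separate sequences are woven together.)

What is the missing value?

Positions 1, 3, 5, … form one subsequence and positions 2, 4, 6, … form another.
Stream A is 47, -47, ?, -47, 47, which is alternating ±47.
Stream B is 3, 6, 10, 15, 21, which is triangular numbers starting at T_2.
Stream A's pattern makes the blank 47.

47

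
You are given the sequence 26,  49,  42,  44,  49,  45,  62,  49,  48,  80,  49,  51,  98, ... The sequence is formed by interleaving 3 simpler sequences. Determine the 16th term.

Read the sequence 3 terms at a time; column i is its own pattern.
Subsequence A: 26, 44, 62, 80, 98 (adding 18 each time).
Subsequence B: 49, 49, 49, 49 (always 49).
Subsequence C: 42, 45, 48, 51 (adding 3 each time).
Term 16 comes from subsequence A (its 6th entry): 116.

116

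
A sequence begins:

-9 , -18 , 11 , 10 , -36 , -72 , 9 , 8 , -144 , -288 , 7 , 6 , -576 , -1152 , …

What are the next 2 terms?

5, 4

Reading positions in blocks of 4 reveals the pattern AABB — 2 tracks woven together.
Track A: -9, -18, -36, -72, -144, -288, -576, -1152 (a geometric progression (common ratio 2)).
Track B: 11, 10, 9, 8, 7, 6 (arithmetic, step −1).
Position 15 → track B, term 7 = 5.
Position 16 → track B, term 8 = 4.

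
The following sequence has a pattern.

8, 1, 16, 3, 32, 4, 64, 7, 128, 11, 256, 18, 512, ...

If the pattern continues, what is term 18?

76

Odd-indexed and even-indexed terms follow separate rules.
Track A: 8, 16, 32, 64, 128, 256, 512 — a geometric progression (common ratio 2).
Track B: 1, 3, 4, 7, 11, 18 — each term equals the sum of the previous two.
The 18th slot belongs to track B; its 9th term is 76.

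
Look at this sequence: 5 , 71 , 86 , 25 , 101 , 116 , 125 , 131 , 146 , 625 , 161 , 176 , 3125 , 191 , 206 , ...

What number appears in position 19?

Reading positions in blocks of 3 reveals the pattern ABB — 2 tracks woven together.
Subsequence A: 5, 25, 125, 625, 3125 — successive powers of 5.
Subsequence B: 71, 86, 101, 116, 131, 146, 161, 176, 191, 206 — linear: a_n = 56 + 15·n.
The 19th slot belongs to subsequence A; its 7th term is 78125.

78125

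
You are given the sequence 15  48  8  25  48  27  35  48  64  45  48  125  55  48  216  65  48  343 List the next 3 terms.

Split by position mod 3 into 3 tracks.
Stream A: 15, 25, 35, 45, 55, 65 — linear: a_n = 5 + 10·n.
Stream B: 48, 48, 48, 48, 48, 48 — constant 48.
Stream C: 8, 27, 64, 125, 216, 343 — consecutive cubes n³ from n = 2.
Position 19 → stream A, term 7 = 75.
Term 20 comes from stream B (its 7th entry): 48.
Term 21 comes from stream C (its 7th entry): 512.

75, 48, 512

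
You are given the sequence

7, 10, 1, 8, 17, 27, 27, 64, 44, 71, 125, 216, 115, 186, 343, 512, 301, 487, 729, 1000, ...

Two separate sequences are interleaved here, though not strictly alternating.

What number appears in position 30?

8739

Reading positions in blocks of 4 reveals the pattern AABB — 2 tracks woven together.
Subsequence A: 7, 10, 17, 27, 44, 71, 115, 186, 301, 487 — each term equals the sum of the previous two.
Subsequence B: 1, 8, 27, 64, 125, 216, 343, 512, 729, 1000 — the cubes 1³, 2³, 3³, ….
The 30th slot belongs to subsequence A; its 16th term is 8739.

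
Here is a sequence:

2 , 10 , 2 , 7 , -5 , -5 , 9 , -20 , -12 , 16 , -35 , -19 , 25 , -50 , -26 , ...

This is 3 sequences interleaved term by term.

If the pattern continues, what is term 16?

41

Taking every 3rd term gives 3 separate tracks.
Stream A: 2, 7, 9, 16, 25 — Fibonacci-style (each term is the sum of the two before it).
Stream B: 10, -5, -20, -35, -50 — arithmetic with common difference −15.
Stream C: 2, -5, -12, -19, -26 — arithmetic with common difference −7.
Term 16 comes from stream A (its 6th entry): 41.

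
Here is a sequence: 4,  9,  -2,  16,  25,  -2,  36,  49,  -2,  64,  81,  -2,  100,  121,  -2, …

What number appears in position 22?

The slot pattern repeats as AAB (period 3), so there are 2 interleaved tracks.
Track A is 4, 9, 16, 25, 36, 49, 64, 81, 100, 121, which is perfect squares starting at 2².
Track B is -2, -2, -2, -2, -2, which is constant -2.
Position 22 → track A, term 15 = 256.

256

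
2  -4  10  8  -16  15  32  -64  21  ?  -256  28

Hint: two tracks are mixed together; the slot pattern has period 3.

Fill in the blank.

The slot pattern repeats as AAB (period 3), so there are 2 interleaved tracks.
Track A: 2, -4, 8, -16, 32, -64, ?, -256 (geometric with ratio -2).
Track B: 10, 15, 21, 28 (triangular numbers n(n+1)/2 for n = 4, 5, …).
The gap is track A's term 7; the rule gives 128.

128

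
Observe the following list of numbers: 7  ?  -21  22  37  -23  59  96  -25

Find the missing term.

15

The slot pattern repeats as AAB (period 3), so there are 2 interleaved tracks.
Subsequence A is 7, ?, 22, 37, 59, 96, which is Fibonacci-style (each term is the sum of the two before it).
Subsequence B is -21, -23, -25, which is arithmetic with common difference −2.
So the missing entry in subsequence A is 15.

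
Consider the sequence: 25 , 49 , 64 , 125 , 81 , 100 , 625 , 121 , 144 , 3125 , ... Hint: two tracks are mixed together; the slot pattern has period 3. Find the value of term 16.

The slot pattern repeats as ABB (period 3), so there are 2 interleaved tracks.
Track A: 25, 125, 625, 3125 — successive powers of 5.
Track B: 49, 64, 81, 100, 121, 144 — the squares 7², 8², 9², ….
Position 16 falls in track A as its term 6, giving 78125.

78125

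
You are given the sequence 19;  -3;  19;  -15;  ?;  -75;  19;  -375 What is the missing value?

Positions 1, 3, 5, … form one subsequence and positions 2, 4, 6, … form another.
Subsequence A: 19, 19, ?, 19 — the constant sequence 19.
Subsequence B: -3, -15, -75, -375 — geometric, ×5 each step.
Subsequence A's pattern makes the blank 19.

19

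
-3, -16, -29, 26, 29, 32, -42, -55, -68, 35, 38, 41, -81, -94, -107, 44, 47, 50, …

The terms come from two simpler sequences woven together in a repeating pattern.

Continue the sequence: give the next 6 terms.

-120, -133, -146, 53, 56, 59

The slot pattern repeats as AAABBB (period 6), so there are 2 interleaved tracks.
Stream A is -3, -16, -29, -42, -55, -68, -81, -94, -107, which is linear: a_n = 10 − 13·n.
Stream B is 26, 29, 32, 35, 38, 41, 44, 47, 50, which is adding 3 each time.
The 19th slot belongs to stream A; its 10th term is -120.
Position 20 → stream A, term 11 = -133.
Term 21 comes from stream A (its 12th entry): -146.
Term 22 comes from stream B (its 10th entry): 53.
Position 23 falls in stream B as its term 11, giving 56.
Term 24 comes from stream B (its 12th entry): 59.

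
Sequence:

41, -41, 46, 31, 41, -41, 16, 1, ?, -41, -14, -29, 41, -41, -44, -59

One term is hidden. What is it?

Positions follow the repeating pattern AABB; grouping by letter gives 2 tracks.
Subsequence A: 41, -41, 41, -41, ?, -41, 41, -41 (alternating ±41).
Subsequence B: 46, 31, 16, 1, -14, -29, -44, -59 (arithmetic, step −15).
Subsequence A's pattern makes the blank 41.

41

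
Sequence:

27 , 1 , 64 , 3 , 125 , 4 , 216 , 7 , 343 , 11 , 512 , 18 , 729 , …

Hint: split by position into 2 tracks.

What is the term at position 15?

1000

Split by position mod 2 into 2 tracks.
Track A: 27, 64, 125, 216, 343, 512, 729 (the cubes 3³, 4³, 5³, …).
Track B: 1, 3, 4, 7, 11, 18 (Fibonacci-style (each term is the sum of the two before it)).
The 15th slot belongs to track A; its 8th term is 1000.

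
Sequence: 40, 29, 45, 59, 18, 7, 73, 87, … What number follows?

-4

Reading positions in blocks of 4 reveals the pattern AABB — 2 tracks woven together.
Track A: 40, 29, 18, 7. Arithmetic with common difference −11.
Track B: 45, 59, 73, 87. Adding 14 each time.
Term 9 comes from track A (its 5th entry): -4.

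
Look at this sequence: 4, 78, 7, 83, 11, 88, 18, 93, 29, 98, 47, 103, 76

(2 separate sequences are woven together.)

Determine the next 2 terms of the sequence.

Odd-indexed and even-indexed terms follow separate rules.
Subsequence A: 4, 7, 11, 18, 29, 47, 76 (each term equals the sum of the previous two).
Subsequence B: 78, 83, 88, 93, 98, 103 (arithmetic with common difference +5).
Position 14 falls in subsequence B as its term 7, giving 108.
Position 15 falls in subsequence A as its term 8, giving 123.

108, 123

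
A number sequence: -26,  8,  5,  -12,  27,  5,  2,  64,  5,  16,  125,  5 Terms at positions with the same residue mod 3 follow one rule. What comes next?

30

Split by position mod 3: positions 1, 4, 7, … form one track, and each other residue class forms its own.
Subsequence A: -26, -12, 2, 16. Arithmetic with common difference +14.
Subsequence B: 8, 27, 64, 125. Perfect cubes starting at 2³.
Subsequence C: 5, 5, 5, 5. Always 5.
Position 13 falls in subsequence A as its term 5, giving 30.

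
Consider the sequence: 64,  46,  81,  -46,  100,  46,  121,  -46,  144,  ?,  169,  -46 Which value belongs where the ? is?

46

Taking every 2nd term gives 2 separate tracks.
Stream A: 64, 81, 100, 121, 144, 169 (the squares 8², 9², 10², …).
Stream B: 46, -46, 46, -46, ?, -46 (alternating ±46).
Filling stream B at index 5 by its rule yields 46.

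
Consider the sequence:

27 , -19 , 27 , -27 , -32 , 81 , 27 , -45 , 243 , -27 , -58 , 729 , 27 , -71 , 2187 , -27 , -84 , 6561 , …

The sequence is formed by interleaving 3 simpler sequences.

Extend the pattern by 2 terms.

Split by position mod 3 into 3 tracks.
Stream A: 27, -27, 27, -27, 27, -27 — alternating ±27.
Stream B: -19, -32, -45, -58, -71, -84 — arithmetic, step −13.
Stream C: 27, 81, 243, 729, 2187, 6561 — powers of 3.
Position 19 falls in stream A as its term 7, giving 27.
The 20th slot belongs to stream B; its 7th term is -97.

27, -97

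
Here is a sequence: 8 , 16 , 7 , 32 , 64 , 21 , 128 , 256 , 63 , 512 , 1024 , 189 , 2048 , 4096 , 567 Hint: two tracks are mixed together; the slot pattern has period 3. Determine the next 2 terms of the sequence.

The slot pattern repeats as AAB (period 3), so there are 2 interleaved tracks.
Track A: 8, 16, 32, 64, 128, 256, 512, 1024, 2048, 4096 — powers 2^3, 2^4, 2^5, ….
Track B: 7, 21, 63, 189, 567 — multiplying by 3 each time.
Term 16 comes from track A (its 11th entry): 8192.
Term 17 comes from track A (its 12th entry): 16384.

8192, 16384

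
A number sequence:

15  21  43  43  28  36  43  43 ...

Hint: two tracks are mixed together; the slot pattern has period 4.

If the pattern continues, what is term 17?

91

Reading positions in blocks of 4 reveals the pattern AABB — 2 tracks woven together.
Track A = 15, 21, 28, 36: triangular numbers starting at T_5.
Track B = 43, 43, 43, 43: always 43.
Position 17 falls in track A as its term 9, giving 91.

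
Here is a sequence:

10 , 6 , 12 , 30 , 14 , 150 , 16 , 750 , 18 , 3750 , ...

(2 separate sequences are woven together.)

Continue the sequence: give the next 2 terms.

20, 18750

Taking every 2nd term gives 2 separate tracks.
Subsequence A: 10, 12, 14, 16, 18. Linear: a_n = 8 + 2·n.
Subsequence B: 6, 30, 150, 750, 3750. Geometric with ratio 5.
Position 11 falls in subsequence A as its term 6, giving 20.
Position 12 falls in subsequence B as its term 6, giving 18750.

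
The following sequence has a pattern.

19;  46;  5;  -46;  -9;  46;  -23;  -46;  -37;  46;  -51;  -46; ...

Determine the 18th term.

46

The terms cycle through 2 interleaved subsequences.
Track A: 19, 5, -9, -23, -37, -51. Linear: a_n = 33 − 14·n.
Track B: 46, -46, 46, -46, 46, -46. Alternating ±46.
Term 18 comes from track B (its 9th entry): 46.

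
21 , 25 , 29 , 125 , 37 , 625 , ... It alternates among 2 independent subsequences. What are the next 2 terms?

Taking every 2nd term gives 2 separate tracks.
Stream A: 21, 29, 37 (arithmetic, step +8).
Stream B: 25, 125, 625 (successive powers of 5).
The 7th slot belongs to stream A; its 4th term is 45.
Position 8 → stream B, term 4 = 3125.

45, 3125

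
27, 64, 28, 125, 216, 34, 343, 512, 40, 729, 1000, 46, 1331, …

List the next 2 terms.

Positions follow the repeating pattern AAB; grouping by letter gives 2 tracks.
Subsequence A: 27, 64, 125, 216, 343, 512, 729, 1000, 1331 (perfect cubes starting at 3³).
Subsequence B: 28, 34, 40, 46 (arithmetic with common difference +6).
Position 14 → subsequence A, term 10 = 1728.
Term 15 comes from subsequence B (its 5th entry): 52.

1728, 52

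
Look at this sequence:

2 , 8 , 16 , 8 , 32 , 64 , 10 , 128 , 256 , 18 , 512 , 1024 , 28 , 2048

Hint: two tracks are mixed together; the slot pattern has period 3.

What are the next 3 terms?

4096, 46, 8192

Positions follow the repeating pattern ABB; grouping by letter gives 2 tracks.
Track A = 2, 8, 10, 18, 28: a Fibonacci-like recurrence a_n = a_{n-1} + a_{n-2}.
Track B = 8, 16, 32, 64, 128, 256, 512, 1024, 2048: successive powers of 2.
The 15th slot belongs to track B; its 10th term is 4096.
Term 16 comes from track A (its 6th entry): 46.
The 17th slot belongs to track B; its 11th term is 8192.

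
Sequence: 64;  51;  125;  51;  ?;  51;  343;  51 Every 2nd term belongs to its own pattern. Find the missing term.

216

Split by position mod 2 into 2 tracks.
Stream A = 64, 125, ?, 343: the cubes 4³, 5³, 6³, ….
Stream B = 51, 51, 51, 51: constant 51.
So the missing entry in stream A is 216.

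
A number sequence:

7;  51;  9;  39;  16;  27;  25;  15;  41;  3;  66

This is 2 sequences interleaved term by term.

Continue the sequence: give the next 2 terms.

Positions 1, 3, 5, … form one subsequence and positions 2, 4, 6, … form another.
Track A: 7, 9, 16, 25, 41, 66 — a Fibonacci-like recurrence a_n = a_{n-1} + a_{n-2}.
Track B: 51, 39, 27, 15, 3 — subtracting 12 each time.
Term 12 comes from track B (its 6th entry): -9.
Term 13 comes from track A (its 7th entry): 107.

-9, 107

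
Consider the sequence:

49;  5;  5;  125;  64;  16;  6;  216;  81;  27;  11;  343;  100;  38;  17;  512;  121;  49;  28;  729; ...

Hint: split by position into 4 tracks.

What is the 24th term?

1000

The terms cycle through 4 interleaved subsequences.
Track A: 49, 64, 81, 100, 121 (the squares 7², 8², 9², …).
Track B: 5, 16, 27, 38, 49 (linear: a_n = -6 + 11·n).
Track C: 5, 6, 11, 17, 28 (a Fibonacci-like recurrence a_n = a_{n-1} + a_{n-2}).
Track D: 125, 216, 343, 512, 729 (perfect cubes starting at 5³).
Term 24 comes from track D (its 6th entry): 1000.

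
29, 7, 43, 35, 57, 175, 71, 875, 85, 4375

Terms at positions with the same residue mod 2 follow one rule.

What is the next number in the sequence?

The terms cycle through 2 interleaved subsequences.
Stream A is 29, 43, 57, 71, 85, which is adding 14 each time.
Stream B is 7, 35, 175, 875, 4375, which is geometric, ×5 each step.
Position 11 falls in stream A as its term 6, giving 99.

99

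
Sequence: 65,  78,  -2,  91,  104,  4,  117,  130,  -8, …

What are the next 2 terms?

Reading positions in blocks of 3 reveals the pattern AAB — 2 tracks woven together.
Track A is 65, 78, 91, 104, 117, 130, which is linear: a_n = 52 + 13·n.
Track B is -2, 4, -8, which is geometric with ratio -2.
The 10th slot belongs to track A; its 7th term is 143.
Term 11 comes from track A (its 8th entry): 156.

143, 156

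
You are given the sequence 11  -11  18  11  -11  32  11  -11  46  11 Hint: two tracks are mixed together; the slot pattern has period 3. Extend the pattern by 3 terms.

-11, 60, 11

Positions follow the repeating pattern AAB; grouping by letter gives 2 tracks.
Track A: 11, -11, 11, -11, 11, -11, 11 (the oscillation 11·(−1)^(n+1)).
Track B: 18, 32, 46 (arithmetic, step +14).
Term 11 comes from track A (its 8th entry): -11.
The 12th slot belongs to track B; its 4th term is 60.
Position 13 → track A, term 9 = 11.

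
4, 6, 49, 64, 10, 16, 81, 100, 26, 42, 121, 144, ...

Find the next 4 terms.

The slot pattern repeats as AABB (period 4), so there are 2 interleaved tracks.
Stream A: 4, 6, 10, 16, 26, 42 (Fibonacci-style (each term is the sum of the two before it)).
Stream B: 49, 64, 81, 100, 121, 144 (perfect squares starting at 7²).
Term 13 comes from stream A (its 7th entry): 68.
Position 14 → stream A, term 8 = 110.
Position 15 → stream B, term 7 = 169.
Position 16 falls in stream B as its term 8, giving 196.

68, 110, 169, 196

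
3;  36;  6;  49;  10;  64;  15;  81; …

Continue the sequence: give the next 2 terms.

21, 100

Taking every 2nd term gives 2 separate tracks.
Stream A: 3, 6, 10, 15 (the triangular numbers T_2, T_3, …).
Stream B: 36, 49, 64, 81 (consecutive squares n² from n = 6).
Position 9 falls in stream A as its term 5, giving 21.
The 10th slot belongs to stream B; its 5th term is 100.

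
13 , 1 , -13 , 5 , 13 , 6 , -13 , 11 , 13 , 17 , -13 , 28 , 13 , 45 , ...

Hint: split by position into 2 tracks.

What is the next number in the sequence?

Positions 1, 3, 5, … form one subsequence and positions 2, 4, 6, … form another.
Track A = 13, -13, 13, -13, 13, -13, 13: alternating ±13.
Track B = 1, 5, 6, 11, 17, 28, 45: Fibonacci-style (each term is the sum of the two before it).
The 15th slot belongs to track A; its 8th term is -13.

-13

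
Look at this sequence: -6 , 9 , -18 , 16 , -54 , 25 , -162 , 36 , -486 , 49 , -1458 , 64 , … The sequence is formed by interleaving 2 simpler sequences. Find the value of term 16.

Positions 1, 3, 5, … form one subsequence and positions 2, 4, 6, … form another.
Track A = -6, -18, -54, -162, -486, -1458: multiplying by 3 each time.
Track B = 9, 16, 25, 36, 49, 64: the squares 3², 4², 5², ….
Position 16 falls in track B as its term 8, giving 100.

100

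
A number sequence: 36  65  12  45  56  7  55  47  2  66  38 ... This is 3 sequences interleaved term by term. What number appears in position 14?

29

Taking every 3rd term gives 3 separate tracks.
Subsequence A: 36, 45, 55, 66. Triangular numbers n(n+1)/2 for n = 8, 9, ….
Subsequence B: 65, 56, 47, 38. Arithmetic with common difference −9.
Subsequence C: 12, 7, 2. Linear: a_n = 17 − 5·n.
The 14th slot belongs to subsequence B; its 5th term is 29.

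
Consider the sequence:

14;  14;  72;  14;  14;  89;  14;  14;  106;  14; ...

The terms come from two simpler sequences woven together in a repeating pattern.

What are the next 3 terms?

14, 123, 14

Positions follow the repeating pattern AAB; grouping by letter gives 2 tracks.
Stream A: 14, 14, 14, 14, 14, 14, 14. Constant 14.
Stream B: 72, 89, 106. Linear: a_n = 55 + 17·n.
Term 11 comes from stream A (its 8th entry): 14.
Position 12 → stream B, term 4 = 123.
Position 13 → stream A, term 9 = 14.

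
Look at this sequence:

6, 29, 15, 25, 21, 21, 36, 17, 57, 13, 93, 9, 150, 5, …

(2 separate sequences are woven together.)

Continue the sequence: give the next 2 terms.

243, 1

Odd-indexed and even-indexed terms follow separate rules.
Subsequence A: 6, 15, 21, 36, 57, 93, 150 — a Fibonacci-like recurrence a_n = a_{n-1} + a_{n-2}.
Subsequence B: 29, 25, 21, 17, 13, 9, 5 — arithmetic, step −4.
Term 15 comes from subsequence A (its 8th entry): 243.
The 16th slot belongs to subsequence B; its 8th term is 1.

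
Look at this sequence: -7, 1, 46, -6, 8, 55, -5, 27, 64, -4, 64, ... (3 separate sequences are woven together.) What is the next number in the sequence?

73

Read the sequence 3 terms at a time; column i is its own pattern.
Track A: -7, -6, -5, -4 (linear: a_n = -8 + n).
Track B: 1, 8, 27, 64 (consecutive cubes n³ from n = 1).
Track C: 46, 55, 64 (linear: a_n = 37 + 9·n).
Position 12 falls in track C as its term 4, giving 73.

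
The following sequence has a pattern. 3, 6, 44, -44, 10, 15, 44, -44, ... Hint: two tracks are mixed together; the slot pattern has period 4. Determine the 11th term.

Reading positions in blocks of 4 reveals the pattern AABB — 2 tracks woven together.
Track A is 3, 6, 10, 15, which is the triangular numbers T_2, T_3, ….
Track B is 44, -44, 44, -44, which is the oscillation 44·(−1)^(n+1).
Position 11 falls in track B as its term 5, giving 44.

44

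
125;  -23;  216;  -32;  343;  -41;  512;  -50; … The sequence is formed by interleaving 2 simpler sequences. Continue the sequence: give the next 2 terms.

729, -59

Taking every 2nd term gives 2 separate tracks.
Track A = 125, 216, 343, 512: perfect cubes starting at 5³.
Track B = -23, -32, -41, -50: arithmetic, step −9.
Position 9 → track A, term 5 = 729.
The 10th slot belongs to track B; its 5th term is -59.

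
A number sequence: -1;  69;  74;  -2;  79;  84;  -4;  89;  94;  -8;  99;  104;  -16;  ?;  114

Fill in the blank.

The slot pattern repeats as ABB (period 3), so there are 2 interleaved tracks.
Track A: -1, -2, -4, -8, -16. A geometric progression (common ratio 2).
Track B: 69, 74, 79, 84, 89, 94, 99, 104, ?, 114. Adding 5 each time.
Filling track B at index 9 by its rule yields 109.

109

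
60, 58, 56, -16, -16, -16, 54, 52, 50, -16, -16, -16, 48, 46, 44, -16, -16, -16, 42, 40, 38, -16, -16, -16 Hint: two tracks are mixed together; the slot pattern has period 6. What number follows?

Reading positions in blocks of 6 reveals the pattern AAABBB — 2 tracks woven together.
Track A = 60, 58, 56, 54, 52, 50, 48, 46, 44, 42, 40, 38: linear: a_n = 62 − 2·n.
Track B = -16, -16, -16, -16, -16, -16, -16, -16, -16, -16, -16, -16: constant -16.
Position 25 falls in track A as its term 13, giving 36.

36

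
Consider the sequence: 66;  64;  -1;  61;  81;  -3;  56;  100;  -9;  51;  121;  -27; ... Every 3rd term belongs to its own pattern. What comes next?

46

The terms cycle through 3 interleaved subsequences.
Track A = 66, 61, 56, 51: linear: a_n = 71 − 5·n.
Track B = 64, 81, 100, 121: the squares 8², 9², 10², ….
Track C = -1, -3, -9, -27: geometric with ratio 3.
The 13th slot belongs to track A; its 5th term is 46.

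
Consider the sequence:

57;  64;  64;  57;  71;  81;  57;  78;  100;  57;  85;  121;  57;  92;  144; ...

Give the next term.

Split by position mod 3: positions 1, 4, 7, … form one track, and each other residue class forms its own.
Stream A: 57, 57, 57, 57, 57 — the constant sequence 57.
Stream B: 64, 71, 78, 85, 92 — arithmetic with common difference +7.
Stream C: 64, 81, 100, 121, 144 — the squares 8², 9², 10², ….
Position 16 falls in stream A as its term 6, giving 57.

57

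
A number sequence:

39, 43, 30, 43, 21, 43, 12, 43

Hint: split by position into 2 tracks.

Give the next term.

Odd-indexed and even-indexed terms follow separate rules.
Stream A = 39, 30, 21, 12: arithmetic, step −9.
Stream B = 43, 43, 43, 43: the constant sequence 43.
Position 9 falls in stream A as its term 5, giving 3.

3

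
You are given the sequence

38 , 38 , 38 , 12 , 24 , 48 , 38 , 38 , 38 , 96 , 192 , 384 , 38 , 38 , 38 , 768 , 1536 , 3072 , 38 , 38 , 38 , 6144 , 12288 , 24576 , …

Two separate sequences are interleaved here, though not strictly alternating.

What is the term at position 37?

38

The slot pattern repeats as AAABBB (period 6), so there are 2 interleaved tracks.
Track A is 38, 38, 38, 38, 38, 38, 38, 38, 38, 38, 38, 38, which is the constant sequence 38.
Track B is 12, 24, 48, 96, 192, 384, 768, 1536, 3072, 6144, 12288, 24576, which is multiplying by 2 each time.
The 37th slot belongs to track A; its 19th term is 38.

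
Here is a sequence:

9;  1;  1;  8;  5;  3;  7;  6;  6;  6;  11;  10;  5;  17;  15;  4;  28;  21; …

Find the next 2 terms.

Split by position mod 3: positions 1, 4, 7, … form one track, and each other residue class forms its own.
Track A = 9, 8, 7, 6, 5, 4: linear: a_n = 10 − n.
Track B = 1, 5, 6, 11, 17, 28: Fibonacci-style (each term is the sum of the two before it).
Track C = 1, 3, 6, 10, 15, 21: the triangular numbers T_1, T_2, ….
Position 19 → track A, term 7 = 3.
The 20th slot belongs to track B; its 7th term is 45.

3, 45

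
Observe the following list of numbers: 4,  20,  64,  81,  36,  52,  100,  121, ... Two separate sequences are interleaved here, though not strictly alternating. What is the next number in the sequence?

68

The slot pattern repeats as AABB (period 4), so there are 2 interleaved tracks.
Track A = 4, 20, 36, 52: linear: a_n = -12 + 16·n.
Track B = 64, 81, 100, 121: consecutive squares n² from n = 8.
The 9th slot belongs to track A; its 5th term is 68.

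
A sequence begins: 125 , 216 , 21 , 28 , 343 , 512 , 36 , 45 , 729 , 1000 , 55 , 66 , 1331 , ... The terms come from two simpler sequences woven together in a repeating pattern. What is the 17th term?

Positions follow the repeating pattern AABB; grouping by letter gives 2 tracks.
Subsequence A = 125, 216, 343, 512, 729, 1000, 1331: consecutive cubes n³ from n = 5.
Subsequence B = 21, 28, 36, 45, 55, 66: the triangular numbers T_6, T_7, ….
Position 17 falls in subsequence A as its term 9, giving 2197.

2197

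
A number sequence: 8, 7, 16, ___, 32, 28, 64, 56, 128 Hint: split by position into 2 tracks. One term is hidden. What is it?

The terms cycle through 2 interleaved subsequences.
Track A is 8, 16, 32, 64, 128, which is powers 2^3, 2^4, 2^5, ….
Track B is 7, ?, 28, 56, which is a geometric progression (common ratio 2).
The gap is track B's term 2; the rule gives 14.

14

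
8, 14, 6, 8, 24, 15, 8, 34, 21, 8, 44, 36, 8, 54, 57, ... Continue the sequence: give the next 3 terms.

8, 64, 93

Split by position mod 3 into 3 tracks.
Subsequence A: 8, 8, 8, 8, 8 — constant 8.
Subsequence B: 14, 24, 34, 44, 54 — arithmetic, step +10.
Subsequence C: 6, 15, 21, 36, 57 — a Fibonacci-like recurrence a_n = a_{n-1} + a_{n-2}.
The 16th slot belongs to subsequence A; its 6th term is 8.
Position 17 falls in subsequence B as its term 6, giving 64.
Term 18 comes from subsequence C (its 6th entry): 93.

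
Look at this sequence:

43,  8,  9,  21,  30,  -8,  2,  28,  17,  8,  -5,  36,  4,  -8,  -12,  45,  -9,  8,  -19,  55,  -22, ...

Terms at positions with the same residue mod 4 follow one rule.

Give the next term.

Split by position mod 4: positions 1, 5, 9, … form one track, and each other residue class forms its own.
Track A: 43, 30, 17, 4, -9, -22. Arithmetic, step −13.
Track B: 8, -8, 8, -8, 8. The oscillation 8·(−1)^(n+1).
Track C: 9, 2, -5, -12, -19. Linear: a_n = 16 − 7·n.
Track D: 21, 28, 36, 45, 55. The triangular numbers T_6, T_7, ….
Position 22 → track B, term 6 = -8.

-8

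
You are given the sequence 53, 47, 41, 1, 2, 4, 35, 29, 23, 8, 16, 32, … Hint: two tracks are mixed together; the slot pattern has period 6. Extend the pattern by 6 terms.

Positions follow the repeating pattern AAABBB; grouping by letter gives 2 tracks.
Stream A is 53, 47, 41, 35, 29, 23, which is arithmetic, step −6.
Stream B is 1, 2, 4, 8, 16, 32, which is powers 2^0, 2^1, 2^2, ….
Term 13 comes from stream A (its 7th entry): 17.
The 14th slot belongs to stream A; its 8th term is 11.
Term 15 comes from stream A (its 9th entry): 5.
Position 16 falls in stream B as its term 7, giving 64.
Position 17 → stream B, term 8 = 128.
Term 18 comes from stream B (its 9th entry): 256.

17, 11, 5, 64, 128, 256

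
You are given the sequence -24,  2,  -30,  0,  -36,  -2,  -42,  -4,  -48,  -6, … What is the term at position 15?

-66

Odd-indexed and even-indexed terms follow separate rules.
Track A: -24, -30, -36, -42, -48. Linear: a_n = -18 − 6·n.
Track B: 2, 0, -2, -4, -6. Arithmetic, step −2.
Position 15 → track A, term 8 = -66.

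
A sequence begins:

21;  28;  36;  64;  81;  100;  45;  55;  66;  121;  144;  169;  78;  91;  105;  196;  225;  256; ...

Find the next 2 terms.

120, 136

The slot pattern repeats as AAABBB (period 6), so there are 2 interleaved tracks.
Track A is 21, 28, 36, 45, 55, 66, 78, 91, 105, which is triangular numbers starting at T_6.
Track B is 64, 81, 100, 121, 144, 169, 196, 225, 256, which is consecutive squares n² from n = 8.
Position 19 → track A, term 10 = 120.
Position 20 falls in track A as its term 11, giving 136.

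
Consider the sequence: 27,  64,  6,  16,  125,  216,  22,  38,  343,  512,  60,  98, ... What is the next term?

729

The slot pattern repeats as AABB (period 4), so there are 2 interleaved tracks.
Track A = 27, 64, 125, 216, 343, 512: perfect cubes starting at 3³.
Track B = 6, 16, 22, 38, 60, 98: a Fibonacci-like recurrence a_n = a_{n-1} + a_{n-2}.
The 13th slot belongs to track A; its 7th term is 729.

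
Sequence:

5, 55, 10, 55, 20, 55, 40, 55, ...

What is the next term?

Taking every 2nd term gives 2 separate tracks.
Stream A = 5, 10, 20, 40: multiplying by 2 each time.
Stream B = 55, 55, 55, 55: constant 55.
Position 9 falls in stream A as its term 5, giving 80.

80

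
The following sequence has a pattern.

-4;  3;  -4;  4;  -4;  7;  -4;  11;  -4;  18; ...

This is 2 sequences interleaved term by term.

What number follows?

The terms cycle through 2 interleaved subsequences.
Subsequence A: -4, -4, -4, -4, -4 (constant -4).
Subsequence B: 3, 4, 7, 11, 18 (Fibonacci-style (each term is the sum of the two before it)).
The 11th slot belongs to subsequence A; its 6th term is -4.

-4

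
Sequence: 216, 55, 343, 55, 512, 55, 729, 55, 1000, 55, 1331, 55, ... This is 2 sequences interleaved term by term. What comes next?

The terms cycle through 2 interleaved subsequences.
Stream A: 216, 343, 512, 729, 1000, 1331 — perfect cubes starting at 6³.
Stream B: 55, 55, 55, 55, 55, 55 — the constant sequence 55.
Term 13 comes from stream A (its 7th entry): 1728.

1728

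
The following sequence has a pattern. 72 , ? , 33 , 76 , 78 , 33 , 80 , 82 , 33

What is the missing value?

74

Positions follow the repeating pattern AAB; grouping by letter gives 2 tracks.
Track A: 72, ?, 76, 78, 80, 82. Arithmetic with common difference +2.
Track B: 33, 33, 33. Constant 33.
Track A's pattern makes the blank 74.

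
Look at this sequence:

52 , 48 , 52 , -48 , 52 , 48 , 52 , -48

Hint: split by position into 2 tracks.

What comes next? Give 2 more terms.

52, 48

The terms cycle through 2 interleaved subsequences.
Subsequence A: 52, 52, 52, 52 (constant 52).
Subsequence B: 48, -48, 48, -48 (oscillating between 48 and -48).
Term 9 comes from subsequence A (its 5th entry): 52.
Position 10 → subsequence B, term 5 = 48.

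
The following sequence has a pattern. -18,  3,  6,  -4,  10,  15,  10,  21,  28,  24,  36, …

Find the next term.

The slot pattern repeats as ABB (period 3), so there are 2 interleaved tracks.
Stream A is -18, -4, 10, 24, which is adding 14 each time.
Stream B is 3, 6, 10, 15, 21, 28, 36, which is triangular numbers starting at T_2.
Position 12 → stream B, term 8 = 45.

45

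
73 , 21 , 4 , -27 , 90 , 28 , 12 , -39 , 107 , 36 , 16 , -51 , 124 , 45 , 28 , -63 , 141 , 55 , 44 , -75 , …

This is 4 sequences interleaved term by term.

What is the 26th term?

78

Read the sequence 4 terms at a time; column i is its own pattern.
Stream A: 73, 90, 107, 124, 141 — adding 17 each time.
Stream B: 21, 28, 36, 45, 55 — triangular numbers n(n+1)/2 for n = 6, 7, ….
Stream C: 4, 12, 16, 28, 44 — each term equals the sum of the previous two.
Stream D: -27, -39, -51, -63, -75 — subtracting 12 each time.
Position 26 → stream B, term 7 = 78.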